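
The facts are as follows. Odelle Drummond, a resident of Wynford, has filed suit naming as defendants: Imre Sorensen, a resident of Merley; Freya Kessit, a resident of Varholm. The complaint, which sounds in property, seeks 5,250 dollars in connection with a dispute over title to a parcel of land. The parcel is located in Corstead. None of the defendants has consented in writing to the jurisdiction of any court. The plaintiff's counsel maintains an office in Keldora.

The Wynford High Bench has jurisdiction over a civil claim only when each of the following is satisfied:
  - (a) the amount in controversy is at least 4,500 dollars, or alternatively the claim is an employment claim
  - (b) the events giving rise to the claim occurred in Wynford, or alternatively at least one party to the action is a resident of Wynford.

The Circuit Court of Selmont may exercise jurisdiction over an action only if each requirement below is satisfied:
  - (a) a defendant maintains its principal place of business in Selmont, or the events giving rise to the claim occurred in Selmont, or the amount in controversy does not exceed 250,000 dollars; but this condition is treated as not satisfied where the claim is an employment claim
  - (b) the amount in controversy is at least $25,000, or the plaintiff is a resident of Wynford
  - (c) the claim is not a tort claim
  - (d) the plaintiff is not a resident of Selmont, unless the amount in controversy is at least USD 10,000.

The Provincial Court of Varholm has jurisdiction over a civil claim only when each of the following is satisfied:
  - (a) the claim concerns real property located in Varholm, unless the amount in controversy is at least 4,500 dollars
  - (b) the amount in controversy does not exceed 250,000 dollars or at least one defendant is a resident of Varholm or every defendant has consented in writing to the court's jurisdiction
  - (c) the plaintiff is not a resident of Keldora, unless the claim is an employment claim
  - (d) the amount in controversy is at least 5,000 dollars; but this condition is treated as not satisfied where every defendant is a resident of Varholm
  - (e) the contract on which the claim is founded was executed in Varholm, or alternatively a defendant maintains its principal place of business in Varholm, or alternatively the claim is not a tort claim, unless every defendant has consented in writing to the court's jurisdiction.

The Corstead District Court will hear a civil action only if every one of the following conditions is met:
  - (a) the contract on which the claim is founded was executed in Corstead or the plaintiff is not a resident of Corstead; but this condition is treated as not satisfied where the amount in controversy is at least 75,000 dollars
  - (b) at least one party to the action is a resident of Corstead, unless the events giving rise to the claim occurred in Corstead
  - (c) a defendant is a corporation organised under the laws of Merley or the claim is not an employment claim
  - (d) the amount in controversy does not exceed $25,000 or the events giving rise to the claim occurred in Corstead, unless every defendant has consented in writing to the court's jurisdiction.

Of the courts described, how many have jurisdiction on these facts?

The Wynford High Bench:
  (a) The amount in controversy is USD 5,250, which meets the 4,500 dollars floor, which satisfies one of the alternatives. Condition met.
  (b) Odelle Drummond resides in Wynford, so this disjunct is met. Satisfied.
  → Jurisdiction lies.
The Circuit Court of Selmont:
  (a) The amount in controversy is USD 5,250, within the $250,000 ceiling, so one alternative holds. And the carve-out is inapplicable — the claim is a property claim, not an employment claim. Condition met.
  (b) The plaintiff resides in Wynford, so one alternative holds. Satisfied.
  (c) The claim is a property claim, not a tort claim. Met.
  (d) The plaintiff resides in Wynford, which is not Selmont. Met.
  → Jurisdiction lies.
The Provincial Court of Varholm:
  (a) The property lies in Corstead, not Varholm. The proviso rescues it, though: the amount in controversy is 5,250 dollars, which meets the $4,500 floor. Met.
  (b) The amount in controversy is USD 5,250, within the 250,000 dollars ceiling — that alternative is enough. Met.
  (c) The plaintiff resides in Wynford, which is not Keldora. Met.
  (d) The amount in controversy is 5,250 dollars, which meets the USD 5,000 floor. And the carve-out is inapplicable — the defendants reside as follows — Imre Sorensen in Merley, Freya Kessit in Varholm — not all in Varholm. Condition met.
  (e) The claim is a property claim, not a tort claim — that alternative is enough. Satisfied.
  → Jurisdiction lies.
The Corstead District Court:
  (a) The plaintiff resides in Wynford, which is not Corstead — that alternative is enough. And the carve-out is inapplicable — the amount in controversy is USD 5,250, below the USD 75,000 floor. Condition met.
  (b) No party resides in Corstead. The proviso rescues it, though: the operative events occurred in Corstead. Condition met.
  (c) The claim is a property claim, not an employment claim, which satisfies one of the alternatives. Satisfied.
  (d) The amount in controversy is USD 5,250, within the USD 25,000 ceiling, so this disjunct is met. Satisfied.
  → Every requirement is satisfied — jurisdiction.
Courts with jurisdiction: the Wynford High Bench, the Circuit Court of Selmont, the Provincial Court of Varholm, the Corstead District Court — 4 in total.

4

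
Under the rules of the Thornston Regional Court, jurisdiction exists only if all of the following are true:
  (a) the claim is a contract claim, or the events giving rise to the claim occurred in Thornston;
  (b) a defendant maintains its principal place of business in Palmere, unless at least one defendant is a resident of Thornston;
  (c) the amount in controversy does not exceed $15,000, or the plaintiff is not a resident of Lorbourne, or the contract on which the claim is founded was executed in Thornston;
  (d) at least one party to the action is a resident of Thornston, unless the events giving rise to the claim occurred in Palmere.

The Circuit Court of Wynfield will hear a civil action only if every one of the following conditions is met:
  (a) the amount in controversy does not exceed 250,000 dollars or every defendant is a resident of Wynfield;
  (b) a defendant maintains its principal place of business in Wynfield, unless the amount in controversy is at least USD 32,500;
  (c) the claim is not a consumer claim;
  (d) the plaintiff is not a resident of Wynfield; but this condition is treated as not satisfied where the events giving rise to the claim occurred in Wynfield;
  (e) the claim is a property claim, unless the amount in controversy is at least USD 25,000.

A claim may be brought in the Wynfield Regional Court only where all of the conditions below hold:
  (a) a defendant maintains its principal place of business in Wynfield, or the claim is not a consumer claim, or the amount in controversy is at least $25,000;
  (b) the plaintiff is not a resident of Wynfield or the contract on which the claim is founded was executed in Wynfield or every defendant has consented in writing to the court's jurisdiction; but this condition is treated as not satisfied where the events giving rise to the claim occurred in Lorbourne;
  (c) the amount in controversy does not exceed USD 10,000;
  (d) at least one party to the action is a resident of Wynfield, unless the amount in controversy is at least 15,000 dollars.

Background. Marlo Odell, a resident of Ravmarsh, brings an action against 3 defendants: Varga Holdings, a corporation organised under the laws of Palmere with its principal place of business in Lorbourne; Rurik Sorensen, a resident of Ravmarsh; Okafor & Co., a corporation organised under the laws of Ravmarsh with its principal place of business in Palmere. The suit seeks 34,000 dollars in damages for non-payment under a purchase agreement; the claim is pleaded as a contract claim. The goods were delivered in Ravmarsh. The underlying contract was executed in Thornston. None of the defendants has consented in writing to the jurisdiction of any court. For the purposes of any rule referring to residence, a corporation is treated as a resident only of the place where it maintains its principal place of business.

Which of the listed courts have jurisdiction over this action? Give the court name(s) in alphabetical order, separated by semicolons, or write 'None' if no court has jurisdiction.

The Thornston Regional Court:
  (a) The claim is a contract claim — that alternative is enough. Condition met.
  (b) Okafor & Co. has its principal place of business in Palmere. Met.
  (c) The plaintiff resides in Ravmarsh, which is not Lorbourne — that alternative is enough. Condition met.
  (d) No party resides in Thornston. And the operative events occurred in Ravmarsh, not Palmere, so the proviso does not save it. Fails.
  → No jurisdiction.
The Circuit Court of Wynfield:
  (a) The amount in controversy is 34,000 dollars, within the USD 250,000 ceiling, so this disjunct is met. Condition met.
  (b) The corporate defendant(s) have their principal place of business in Lorbourne, Palmere, not Wynfield. However, the amount in controversy is 34,000 dollars, which meets the USD 32,500 floor, so the 'unless' proviso supplies this condition. Met.
  (c) The claim is a contract claim, not a consumer claim. Satisfied.
  (d) The plaintiff resides in Ravmarsh, which is not Wynfield. The exception is not triggered, since the operative events occurred in Ravmarsh, not Wynfield. Satisfied.
  (e) The claim is a contract claim, not a property claim. However, the amount in controversy is USD 34,000, which meets the USD 25,000 floor, so the 'unless' proviso supplies this condition. Condition met.
  → All conditions met; jurisdiction exists.
The Wynfield Regional Court:
  (a) The claim is a contract claim, not a consumer claim, so one alternative holds. Satisfied.
  (b) The plaintiff resides in Ravmarsh, which is not Wynfield — that alternative is enough. The exception is not triggered, since the operative events occurred in Ravmarsh, not Lorbourne. Satisfied.
  (c) The amount in controversy is USD 34,000, above the USD 10,000 ceiling. Condition not met.
  (d) No party resides in Wynfield. But the amount in controversy is $34,000, which meets the $15,000 floor, and the 'unless' clause therefore excuses the requirement. Met.
  → At least one condition fails; no jurisdiction.

the Circuit Court of Wynfield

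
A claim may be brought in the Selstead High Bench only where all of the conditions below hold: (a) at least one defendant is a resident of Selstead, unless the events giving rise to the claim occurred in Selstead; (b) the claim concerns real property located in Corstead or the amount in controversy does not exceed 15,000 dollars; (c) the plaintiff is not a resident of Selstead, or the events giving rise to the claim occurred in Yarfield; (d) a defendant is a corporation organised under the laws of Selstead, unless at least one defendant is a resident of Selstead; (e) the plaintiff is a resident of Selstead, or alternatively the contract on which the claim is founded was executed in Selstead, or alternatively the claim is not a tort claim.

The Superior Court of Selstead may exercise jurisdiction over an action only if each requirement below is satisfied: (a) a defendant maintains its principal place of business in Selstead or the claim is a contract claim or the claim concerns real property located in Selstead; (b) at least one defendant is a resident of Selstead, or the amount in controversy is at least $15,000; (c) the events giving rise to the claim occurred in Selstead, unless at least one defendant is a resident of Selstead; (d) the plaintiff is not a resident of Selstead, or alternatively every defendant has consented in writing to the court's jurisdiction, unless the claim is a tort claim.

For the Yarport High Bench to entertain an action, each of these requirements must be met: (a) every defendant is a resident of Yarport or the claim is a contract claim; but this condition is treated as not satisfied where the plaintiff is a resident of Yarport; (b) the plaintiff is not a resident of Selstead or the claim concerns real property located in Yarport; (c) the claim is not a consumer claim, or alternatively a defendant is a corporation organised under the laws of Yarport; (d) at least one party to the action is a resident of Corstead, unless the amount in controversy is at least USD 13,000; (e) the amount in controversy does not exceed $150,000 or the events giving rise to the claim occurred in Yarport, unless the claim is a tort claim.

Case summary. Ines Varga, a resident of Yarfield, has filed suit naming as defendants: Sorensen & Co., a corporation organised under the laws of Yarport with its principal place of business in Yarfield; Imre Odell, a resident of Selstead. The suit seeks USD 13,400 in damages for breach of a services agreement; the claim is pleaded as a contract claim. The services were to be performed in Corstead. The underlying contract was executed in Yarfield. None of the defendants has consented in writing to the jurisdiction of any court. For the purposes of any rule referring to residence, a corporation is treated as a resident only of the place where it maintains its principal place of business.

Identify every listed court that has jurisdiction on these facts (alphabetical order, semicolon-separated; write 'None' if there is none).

The Selstead High Bench:
  (a) Imre Odell resides in Selstead. Satisfied.
  (b) The amount in controversy is 13,400 dollars, within the $15,000 ceiling, so one alternative holds. Condition met.
  (c) The plaintiff resides in Yarfield, which is not Selstead — that alternative is enough. Condition met.
  (d) The corporate defendant(s) are organised in Yarport, not Selstead. However, Imre Odell resides in Selstead, so the 'unless' proviso supplies this condition. Satisfied.
  (e) The claim is a contract claim, not a tort claim, which satisfies one of the alternatives. Met.
  → Every requirement is satisfied — jurisdiction.
The Superior Court of Selstead:
  (a) The claim is a contract claim — that alternative is enough. Met.
  (b) Imre Odell resides in Selstead, which satisfies one of the alternatives. Condition met.
  (c) The operative events occurred in Corstead, not Selstead. But Imre Odell resides in Selstead, and the 'unless' clause therefore excuses the requirement. Condition met.
  (d) The plaintiff resides in Yarfield, which is not Selstead, so one alternative holds. Satisfied.
  → Every requirement is satisfied — jurisdiction.
The Yarport High Bench:
  (a) The claim is a contract claim, which satisfies one of the alternatives. The carve-out does not apply: the plaintiff resides in Yarfield, not Yarport. Satisfied.
  (b) The plaintiff resides in Yarfield, which is not Selstead — that alternative is enough. Met.
  (c) The claim is a contract claim, not a consumer claim, which satisfies one of the alternatives. Met.
  (d) No party resides in Corstead. But the amount in controversy is USD 13,400, which meets the USD 13,000 floor, and the 'unless' clause therefore excuses the requirement. Satisfied.
  (e) The amount in controversy is USD 13,400, within the 150,000 dollars ceiling — that alternative is enough. Satisfied.
  → Jurisdiction lies.

the Selstead High Bench; the Superior Court of Selstead; the Yarport High Bench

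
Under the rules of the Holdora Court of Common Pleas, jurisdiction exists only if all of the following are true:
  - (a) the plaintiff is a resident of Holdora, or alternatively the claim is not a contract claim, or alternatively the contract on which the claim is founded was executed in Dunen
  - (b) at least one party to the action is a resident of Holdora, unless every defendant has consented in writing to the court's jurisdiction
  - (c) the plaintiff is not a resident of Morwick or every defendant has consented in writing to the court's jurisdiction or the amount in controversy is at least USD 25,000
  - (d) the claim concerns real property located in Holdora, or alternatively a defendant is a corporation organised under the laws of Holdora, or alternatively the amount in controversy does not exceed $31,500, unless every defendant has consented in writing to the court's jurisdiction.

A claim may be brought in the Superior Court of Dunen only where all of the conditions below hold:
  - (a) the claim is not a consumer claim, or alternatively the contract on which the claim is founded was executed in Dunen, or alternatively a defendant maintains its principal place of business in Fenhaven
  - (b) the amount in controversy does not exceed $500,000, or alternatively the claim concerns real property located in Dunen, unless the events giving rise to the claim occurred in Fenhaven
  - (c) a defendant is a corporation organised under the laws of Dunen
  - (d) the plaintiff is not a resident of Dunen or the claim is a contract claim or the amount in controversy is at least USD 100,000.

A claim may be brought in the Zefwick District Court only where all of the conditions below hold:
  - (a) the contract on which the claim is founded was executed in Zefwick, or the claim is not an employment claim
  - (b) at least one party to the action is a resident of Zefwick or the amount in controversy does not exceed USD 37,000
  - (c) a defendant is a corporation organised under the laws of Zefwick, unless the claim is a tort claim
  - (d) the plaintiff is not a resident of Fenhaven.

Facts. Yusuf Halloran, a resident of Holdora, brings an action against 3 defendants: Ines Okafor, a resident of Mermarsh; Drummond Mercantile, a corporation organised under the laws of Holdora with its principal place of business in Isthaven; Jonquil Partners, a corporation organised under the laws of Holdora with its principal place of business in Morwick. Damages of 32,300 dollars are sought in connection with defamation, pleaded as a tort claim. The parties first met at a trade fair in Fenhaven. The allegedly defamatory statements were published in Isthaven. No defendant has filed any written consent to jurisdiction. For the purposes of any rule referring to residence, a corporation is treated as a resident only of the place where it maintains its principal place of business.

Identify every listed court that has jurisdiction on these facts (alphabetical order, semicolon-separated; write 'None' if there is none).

the Holdora Court of Common Pleas; the Zefwick District Court

The Holdora Court of Common Pleas:
  (a) The plaintiff resides in Holdora — that alternative is enough. Met.
  (b) Yusuf Halloran resides in Holdora. Condition met.
  (c) The plaintiff resides in Holdora, which is not Morwick, which satisfies one of the alternatives. Condition met.
  (d) Drummond Mercantile is organised under the laws of Holdora — that alternative is enough. Satisfied.
  → All conditions met; jurisdiction exists.
The Superior Court of Dunen:
  (a) The claim is a tort claim, not a consumer claim, so this disjunct is met. Condition met.
  (b) The amount in controversy is 32,300 dollars, within the $500,000 ceiling — that alternative is enough. Condition met.
  (c) The corporate defendant(s) are organised in Holdora, not Dunen. Not satisfied.
  (d) The plaintiff resides in Holdora, which is not Dunen, so this disjunct is met. Satisfied.
  → No jurisdiction.
The Zefwick District Court:
  (a) The claim is a tort claim, not an employment claim, so one alternative holds. Condition met.
  (b) The amount in controversy is 32,300 dollars, within the USD 37,000 ceiling, which satisfies one of the alternatives. Satisfied.
  (c) The corporate defendant(s) are organised in Holdora, not Zefwick. The proviso rescues it, though: the claim is a tort claim. Met.
  (d) The plaintiff resides in Holdora, which is not Fenhaven. Satisfied.
  → Jurisdiction lies.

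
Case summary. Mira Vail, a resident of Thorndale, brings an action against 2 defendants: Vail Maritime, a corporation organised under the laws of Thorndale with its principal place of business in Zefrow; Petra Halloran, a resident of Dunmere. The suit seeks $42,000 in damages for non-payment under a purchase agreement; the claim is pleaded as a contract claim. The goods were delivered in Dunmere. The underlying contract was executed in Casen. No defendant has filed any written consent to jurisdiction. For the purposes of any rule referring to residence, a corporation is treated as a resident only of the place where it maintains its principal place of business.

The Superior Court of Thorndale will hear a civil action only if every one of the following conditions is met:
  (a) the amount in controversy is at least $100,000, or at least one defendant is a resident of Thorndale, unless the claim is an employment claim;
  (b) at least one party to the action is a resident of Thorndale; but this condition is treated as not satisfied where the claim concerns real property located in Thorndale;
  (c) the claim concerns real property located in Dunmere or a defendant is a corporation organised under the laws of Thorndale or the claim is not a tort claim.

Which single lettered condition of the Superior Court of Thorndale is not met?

The Superior Court of Thorndale:
  (a) The amount in controversy is USD 42,000, below the 100,000 dollars floor; no defendant resides in Thorndale (they reside in Zefrow, Dunmere) — none of the alternatives is met. And the claim is a contract claim, not an employment claim, so the proviso does not save it. Not satisfied.
  (b) Mira Vail resides in Thorndale. And the carve-out is inapplicable — the claim does not concern real property. Satisfied.
  (c) Vail Maritime is organised under the laws of Thorndale, which satisfies one of the alternatives. Met.
Only condition (a) fails.

(a)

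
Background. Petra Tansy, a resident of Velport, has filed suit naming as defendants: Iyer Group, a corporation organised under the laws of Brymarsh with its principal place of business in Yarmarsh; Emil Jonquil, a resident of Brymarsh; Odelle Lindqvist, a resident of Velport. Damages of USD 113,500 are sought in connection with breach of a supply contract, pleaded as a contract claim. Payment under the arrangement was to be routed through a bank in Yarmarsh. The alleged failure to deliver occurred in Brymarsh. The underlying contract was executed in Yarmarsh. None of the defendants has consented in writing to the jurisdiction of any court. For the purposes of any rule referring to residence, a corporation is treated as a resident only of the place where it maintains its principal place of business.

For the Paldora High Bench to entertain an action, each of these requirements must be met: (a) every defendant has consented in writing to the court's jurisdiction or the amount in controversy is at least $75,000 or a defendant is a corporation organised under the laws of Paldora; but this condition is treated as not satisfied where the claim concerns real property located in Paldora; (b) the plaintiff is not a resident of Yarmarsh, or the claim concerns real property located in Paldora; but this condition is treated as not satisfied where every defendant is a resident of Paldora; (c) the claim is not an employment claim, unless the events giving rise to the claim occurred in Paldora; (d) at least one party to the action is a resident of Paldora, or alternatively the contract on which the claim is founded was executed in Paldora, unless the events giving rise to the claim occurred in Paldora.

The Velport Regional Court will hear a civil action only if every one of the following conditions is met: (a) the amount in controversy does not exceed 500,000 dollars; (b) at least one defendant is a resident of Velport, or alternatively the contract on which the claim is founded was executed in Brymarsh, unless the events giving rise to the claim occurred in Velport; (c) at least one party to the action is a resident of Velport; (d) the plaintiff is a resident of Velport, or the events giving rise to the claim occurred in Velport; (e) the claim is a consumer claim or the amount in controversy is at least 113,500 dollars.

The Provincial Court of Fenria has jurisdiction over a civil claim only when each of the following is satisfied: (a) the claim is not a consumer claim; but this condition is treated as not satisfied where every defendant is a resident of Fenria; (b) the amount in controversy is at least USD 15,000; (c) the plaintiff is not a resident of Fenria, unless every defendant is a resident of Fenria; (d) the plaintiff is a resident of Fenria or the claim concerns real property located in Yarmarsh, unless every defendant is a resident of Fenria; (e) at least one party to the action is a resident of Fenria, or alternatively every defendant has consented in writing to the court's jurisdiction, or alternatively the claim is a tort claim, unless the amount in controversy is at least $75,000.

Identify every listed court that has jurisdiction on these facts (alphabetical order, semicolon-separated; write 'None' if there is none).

the Velport Regional Court

The Paldora High Bench:
  (a) The amount in controversy is USD 113,500, which meets the 75,000 dollars floor, which satisfies one of the alternatives. And the carve-out is inapplicable — the claim does not concern real property. Met.
  (b) The plaintiff resides in Velport, which is not Yarmarsh, so one alternative holds. And the carve-out is inapplicable — the defendants reside as follows — Iyer Group in Yarmarsh, Emil Jonquil in Brymarsh, Odelle Lindqvist in Velport — not all in Paldora. Condition met.
  (c) The claim is a contract claim, not an employment claim. Met.
  (d) No party resides in Paldora; the contract was executed in Yarmarsh, not Paldora — none of the alternatives is met. The proviso offers no rescue either, since the operative events occurred in Brymarsh, not Paldora. Fails.
  → The court lacks jurisdiction.
The Velport Regional Court:
  (a) The amount in controversy is $113,500, within the USD 500,000 ceiling. Condition met.
  (b) Odelle Lindqvist resides in Velport, which satisfies one of the alternatives. Satisfied.
  (c) Petra Tansy resides in Velport. Condition met.
  (d) The plaintiff resides in Velport — that alternative is enough. Met.
  (e) The amount in controversy is $113,500, which meets the USD 113,500 floor — that alternative is enough. Satisfied.
  → Jurisdiction lies.
The Provincial Court of Fenria:
  (a) The claim is a contract claim, not a consumer claim. The exception is not triggered, since the defendants reside as follows — Iyer Group in Yarmarsh, Emil Jonquil in Brymarsh, Odelle Lindqvist in Velport — not all in Fenria. Met.
  (b) The amount in controversy is $113,500, which meets the 15,000 dollars floor. Met.
  (c) The plaintiff resides in Velport, which is not Fenria. Satisfied.
  (d) The plaintiff resides in Velport, not Fenria; the claim does not concern real property — every alternative fails. The proviso offers no rescue either, since the defendants reside as follows — Iyer Group in Yarmarsh, Emil Jonquil in Brymarsh, Odelle Lindqvist in Velport — not all in Fenria. Condition not met.
  (e) No party resides in Fenria; no such written consent has been filed; the claim is a contract claim, not a tort claim — no alternative holds. But the amount in controversy is USD 113,500, which meets the $75,000 floor, and the 'unless' clause therefore excuses the requirement. Met.
  → The court lacks jurisdiction.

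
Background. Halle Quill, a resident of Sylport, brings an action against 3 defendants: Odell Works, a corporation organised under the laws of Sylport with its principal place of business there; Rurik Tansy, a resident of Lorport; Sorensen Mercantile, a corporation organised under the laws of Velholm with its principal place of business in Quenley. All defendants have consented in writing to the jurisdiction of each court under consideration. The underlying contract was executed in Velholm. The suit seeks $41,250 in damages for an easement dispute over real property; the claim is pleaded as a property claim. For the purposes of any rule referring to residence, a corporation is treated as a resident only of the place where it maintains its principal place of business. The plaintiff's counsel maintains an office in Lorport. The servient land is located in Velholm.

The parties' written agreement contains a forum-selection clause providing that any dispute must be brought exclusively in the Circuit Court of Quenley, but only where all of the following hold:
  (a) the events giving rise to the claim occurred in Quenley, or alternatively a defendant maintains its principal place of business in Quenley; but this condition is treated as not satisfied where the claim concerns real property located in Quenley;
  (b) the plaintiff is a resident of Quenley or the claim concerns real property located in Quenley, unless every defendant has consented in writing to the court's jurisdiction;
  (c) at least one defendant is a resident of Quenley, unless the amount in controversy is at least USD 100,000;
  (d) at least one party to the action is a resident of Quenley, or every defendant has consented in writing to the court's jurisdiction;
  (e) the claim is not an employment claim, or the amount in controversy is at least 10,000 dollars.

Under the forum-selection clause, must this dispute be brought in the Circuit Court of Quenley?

Yes

The Circuit Court of Quenley:
  (a) Sorensen Mercantile has its principal place of business in Quenley, so one alternative holds. And the carve-out is inapplicable — the property lies in Velholm, not Quenley. Satisfied.
  (b) The plaintiff resides in Sylport, not Quenley; the property lies in Velholm, not Quenley — none of the alternatives is met. The proviso rescues it, though: every defendant has filed written consent. Condition met.
  (c) Sorensen Mercantile resides in Quenley. Satisfied.
  (d) Sorensen Mercantile resides in Quenley — that alternative is enough. Condition met.
  (e) The claim is a property claim, not an employment claim, which satisfies one of the alternatives. Met.
  → The clause applies.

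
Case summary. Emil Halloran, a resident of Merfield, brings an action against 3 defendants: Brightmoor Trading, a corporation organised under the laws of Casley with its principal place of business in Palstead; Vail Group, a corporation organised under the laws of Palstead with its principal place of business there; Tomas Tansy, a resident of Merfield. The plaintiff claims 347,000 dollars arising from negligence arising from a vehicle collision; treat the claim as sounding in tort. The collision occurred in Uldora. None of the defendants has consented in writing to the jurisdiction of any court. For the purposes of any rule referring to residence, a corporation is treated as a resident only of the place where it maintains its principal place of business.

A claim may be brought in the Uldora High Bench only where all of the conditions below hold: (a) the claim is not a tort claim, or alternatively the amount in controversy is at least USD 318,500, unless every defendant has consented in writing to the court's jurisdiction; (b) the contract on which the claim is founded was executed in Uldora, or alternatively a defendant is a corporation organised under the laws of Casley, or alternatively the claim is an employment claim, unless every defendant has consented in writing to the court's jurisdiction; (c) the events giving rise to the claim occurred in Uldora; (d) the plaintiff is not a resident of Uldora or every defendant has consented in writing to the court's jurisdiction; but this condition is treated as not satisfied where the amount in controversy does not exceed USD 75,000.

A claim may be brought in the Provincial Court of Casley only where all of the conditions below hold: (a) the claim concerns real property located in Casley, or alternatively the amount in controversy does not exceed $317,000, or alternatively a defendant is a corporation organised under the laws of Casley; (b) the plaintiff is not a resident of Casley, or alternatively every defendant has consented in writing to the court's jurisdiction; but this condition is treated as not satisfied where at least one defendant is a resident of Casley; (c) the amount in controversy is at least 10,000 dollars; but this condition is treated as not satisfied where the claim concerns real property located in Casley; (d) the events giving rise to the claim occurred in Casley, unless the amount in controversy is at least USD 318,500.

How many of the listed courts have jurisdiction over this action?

2

The Uldora High Bench:
  (a) The amount in controversy is 347,000 dollars, which meets the 318,500 dollars floor, so one alternative holds. Met.
  (b) Brightmoor Trading is organised under the laws of Casley, which satisfies one of the alternatives. Met.
  (c) The operative events occurred in Uldora. Satisfied.
  (d) The plaintiff resides in Merfield, which is not Uldora, so one alternative holds. And the carve-out is inapplicable — the amount in controversy is USD 347,000, above the 75,000 dollars ceiling. Met.
  → Every requirement is satisfied — jurisdiction.
The Provincial Court of Casley:
  (a) Brightmoor Trading is organised under the laws of Casley, which satisfies one of the alternatives. Satisfied.
  (b) The plaintiff resides in Merfield, which is not Casley, so one alternative holds. The carve-out does not apply: no defendant resides in Casley (they reside in Palstead, Palstead, Merfield). Satisfied.
  (c) The amount in controversy is USD 347,000, which meets the $10,000 floor. The carve-out does not apply: the claim does not concern real property. Condition met.
  (d) The operative events occurred in Uldora, not Casley. The proviso rescues it, though: the amount in controversy is $347,000, which meets the 318,500 dollars floor. Met.
  → Every requirement is satisfied — jurisdiction.
Courts with jurisdiction: the Uldora High Bench, the Provincial Court of Casley — 2 in total.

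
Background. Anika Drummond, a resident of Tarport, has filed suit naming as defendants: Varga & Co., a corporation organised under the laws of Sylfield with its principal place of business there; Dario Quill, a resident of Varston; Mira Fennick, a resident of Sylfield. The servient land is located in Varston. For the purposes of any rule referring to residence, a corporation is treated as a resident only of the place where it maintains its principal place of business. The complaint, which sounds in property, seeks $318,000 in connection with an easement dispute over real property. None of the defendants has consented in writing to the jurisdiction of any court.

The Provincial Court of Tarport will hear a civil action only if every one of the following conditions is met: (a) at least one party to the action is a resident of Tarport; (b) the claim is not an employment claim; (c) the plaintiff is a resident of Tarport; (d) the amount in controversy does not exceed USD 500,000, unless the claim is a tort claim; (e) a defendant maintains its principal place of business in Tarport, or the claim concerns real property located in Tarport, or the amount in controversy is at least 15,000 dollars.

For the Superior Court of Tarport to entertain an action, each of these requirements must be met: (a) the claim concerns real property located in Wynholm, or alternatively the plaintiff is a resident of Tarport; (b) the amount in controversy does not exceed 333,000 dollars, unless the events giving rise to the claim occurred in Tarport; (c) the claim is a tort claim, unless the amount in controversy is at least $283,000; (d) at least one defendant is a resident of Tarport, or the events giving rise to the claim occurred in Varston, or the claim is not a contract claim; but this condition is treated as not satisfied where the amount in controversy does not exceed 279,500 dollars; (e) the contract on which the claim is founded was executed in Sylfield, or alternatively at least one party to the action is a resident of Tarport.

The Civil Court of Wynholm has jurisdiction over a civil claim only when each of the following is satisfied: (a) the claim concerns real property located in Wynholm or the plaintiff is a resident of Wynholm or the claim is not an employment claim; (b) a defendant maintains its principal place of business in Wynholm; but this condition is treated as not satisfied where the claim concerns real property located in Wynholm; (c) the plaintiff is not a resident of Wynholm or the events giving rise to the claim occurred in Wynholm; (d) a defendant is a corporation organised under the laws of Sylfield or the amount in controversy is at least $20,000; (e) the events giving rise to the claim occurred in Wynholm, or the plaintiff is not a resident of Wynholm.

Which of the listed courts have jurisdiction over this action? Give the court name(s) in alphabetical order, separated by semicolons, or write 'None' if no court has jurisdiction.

The Provincial Court of Tarport:
  (a) Anika Drummond resides in Tarport. Satisfied.
  (b) The claim is a property claim, not an employment claim. Met.
  (c) The plaintiff resides in Tarport. Condition met.
  (d) The amount in controversy is $318,000, within the 500,000 dollars ceiling. Satisfied.
  (e) The amount in controversy is $318,000, which meets the 15,000 dollars floor, which satisfies one of the alternatives. Met.
  → Every requirement is satisfied — jurisdiction.
The Superior Court of Tarport:
  (a) The plaintiff resides in Tarport, so one alternative holds. Condition met.
  (b) The amount in controversy is 318,000 dollars, within the 333,000 dollars ceiling. Satisfied.
  (c) The claim is a property claim, not a tort claim. However, the amount in controversy is $318,000, which meets the 283,000 dollars floor, so the 'unless' proviso supplies this condition. Condition met.
  (d) The operative events occurred in Varston — that alternative is enough. The carve-out does not apply: the amount in controversy is USD 318,000, above the 279,500 dollars ceiling. Met.
  (e) Anika Drummond resides in Tarport — that alternative is enough. Condition met.
  → The court has jurisdiction.
The Civil Court of Wynholm:
  (a) The claim is a property claim, not an employment claim, which satisfies one of the alternatives. Met.
  (b) The corporate defendant(s) have their principal place of business in Sylfield, not Wynholm. Not met.
  (c) The plaintiff resides in Tarport, which is not Wynholm, so this disjunct is met. Met.
  (d) Varga & Co. is organised under the laws of Sylfield, so this disjunct is met. Satisfied.
  (e) The plaintiff resides in Tarport, which is not Wynholm, so this disjunct is met. Met.
  → Not every requirement is met — no jurisdiction.

the Provincial Court of Tarport; the Superior Court of Tarport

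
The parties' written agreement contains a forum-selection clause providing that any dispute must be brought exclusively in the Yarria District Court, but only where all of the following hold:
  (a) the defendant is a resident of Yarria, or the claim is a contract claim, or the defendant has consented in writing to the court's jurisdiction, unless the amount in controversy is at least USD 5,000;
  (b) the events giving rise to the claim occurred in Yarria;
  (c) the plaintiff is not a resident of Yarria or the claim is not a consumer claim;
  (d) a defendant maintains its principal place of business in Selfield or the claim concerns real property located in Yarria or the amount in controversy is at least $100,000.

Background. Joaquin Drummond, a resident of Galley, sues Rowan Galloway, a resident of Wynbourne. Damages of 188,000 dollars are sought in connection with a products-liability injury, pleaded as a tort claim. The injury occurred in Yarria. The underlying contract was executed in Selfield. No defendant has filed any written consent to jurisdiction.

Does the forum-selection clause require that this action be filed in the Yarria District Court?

Yes

The Yarria District Court:
  (a) The defendant resides in Wynbourne, not Yarria; the claim is a tort claim, not a contract claim; no such written consent has been filed — none of the alternatives is met. The proviso rescues it, though: the amount in controversy is 188,000 dollars, which meets the USD 5,000 floor. Met.
  (b) The operative events occurred in Yarria. Satisfied.
  (c) The plaintiff resides in Galley, which is not Yarria — that alternative is enough. Met.
  (d) The amount in controversy is 188,000 dollars, which meets the 100,000 dollars floor, so this disjunct is met. Met.
  → The clause applies.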